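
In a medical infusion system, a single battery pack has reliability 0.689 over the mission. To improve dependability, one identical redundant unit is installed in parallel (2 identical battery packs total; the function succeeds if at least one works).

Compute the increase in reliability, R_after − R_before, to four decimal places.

R_before = 0.689
R_after = 1 − (1 − 0.689)^2 = 0.9033
ΔR = 0.9033 − 0.689 = 0.2143

0.2143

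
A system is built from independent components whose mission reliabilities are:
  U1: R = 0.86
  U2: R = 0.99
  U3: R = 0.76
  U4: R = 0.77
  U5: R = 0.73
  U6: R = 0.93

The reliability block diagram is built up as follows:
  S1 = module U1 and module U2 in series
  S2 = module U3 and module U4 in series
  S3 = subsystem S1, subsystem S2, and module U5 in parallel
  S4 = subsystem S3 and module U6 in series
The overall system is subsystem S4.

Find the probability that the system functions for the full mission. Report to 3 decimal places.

0.915

Series (U1 and U2): 0.86000 × 0.99000 = 0.85140
Series (U3 and U4): 0.76000 × 0.77000 = 0.58520
Parallel ([0.85140], [0.58520], and U5): 1 − (1 − 0.85140)(1 − 0.58520)(1 − 0.73000) = 0.98336
Series ([0.98336] and U6): 0.98336 × 0.93000 = 0.915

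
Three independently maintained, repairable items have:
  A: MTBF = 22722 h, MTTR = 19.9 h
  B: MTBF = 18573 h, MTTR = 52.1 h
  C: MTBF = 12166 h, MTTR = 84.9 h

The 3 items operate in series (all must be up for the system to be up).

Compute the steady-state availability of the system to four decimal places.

A(A) = MTBF/(MTBF+MTTR) = 22722/(22722+19.9) = 0.999125
A(B) = MTBF/(MTBF+MTTR) = 18573/(18573+52.1) = 0.997203
A(C) = MTBF/(MTBF+MTTR) = 12166/(12166+84.9) = 0.993070
Series availability: 0.999125 × 0.997203 × 0.993070 = 0.9894

0.9894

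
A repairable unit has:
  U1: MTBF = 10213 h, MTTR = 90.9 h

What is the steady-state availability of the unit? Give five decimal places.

0.99118

A(U1) = MTBF/(MTBF+MTTR) = 10213/(10213+90.9) = 0.99118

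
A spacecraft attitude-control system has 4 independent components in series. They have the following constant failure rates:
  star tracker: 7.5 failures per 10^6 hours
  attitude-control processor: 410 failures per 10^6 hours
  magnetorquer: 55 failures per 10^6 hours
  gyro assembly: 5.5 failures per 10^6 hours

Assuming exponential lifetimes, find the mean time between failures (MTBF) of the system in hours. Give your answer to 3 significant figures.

2090

Series of exponential components: λ_sys = Σ λ_i
λ_sys = 0.0000075 + 0.00041 + 0.000055 + 0.0000055 = 4.7800e-04 /h
MTBF = 1 / λ_sys = 2090 h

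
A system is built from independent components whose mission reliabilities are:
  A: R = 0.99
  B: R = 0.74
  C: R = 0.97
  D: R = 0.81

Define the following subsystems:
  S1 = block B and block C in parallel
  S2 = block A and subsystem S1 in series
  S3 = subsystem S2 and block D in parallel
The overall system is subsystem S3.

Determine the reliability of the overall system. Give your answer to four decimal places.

Parallel (B and C): 1 − (1 − 0.740000)(1 − 0.970000) = 0.992200
Series (A and [0.992200]): 0.990000 × 0.992200 = 0.982278
Parallel ([0.982278] and D): 1 − (1 − 0.982278)(1 − 0.810000) = 0.9966

0.9966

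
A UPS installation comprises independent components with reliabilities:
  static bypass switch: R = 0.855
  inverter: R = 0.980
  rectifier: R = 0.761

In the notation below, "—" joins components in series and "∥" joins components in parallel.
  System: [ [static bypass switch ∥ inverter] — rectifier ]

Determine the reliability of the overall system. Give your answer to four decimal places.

0.7588

Parallel (static bypass switch and inverter): 1 − (1 − 0.855000)(1 − 0.980000) = 0.997100
Series ([0.997100] and rectifier): 0.997100 × 0.761000 = 0.7588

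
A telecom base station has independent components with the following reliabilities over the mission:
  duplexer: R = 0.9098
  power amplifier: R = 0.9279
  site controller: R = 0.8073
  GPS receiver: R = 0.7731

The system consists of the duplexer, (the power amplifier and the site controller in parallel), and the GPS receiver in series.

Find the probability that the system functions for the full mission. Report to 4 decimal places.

Parallel (power amplifier and site controller): 1 − (1 − 0.927900)(1 − 0.807300) = 0.986106
Series (duplexer, [0.986106], and GPS receiver): 0.909800 × 0.986106 × 0.773100 = 0.6936

0.6936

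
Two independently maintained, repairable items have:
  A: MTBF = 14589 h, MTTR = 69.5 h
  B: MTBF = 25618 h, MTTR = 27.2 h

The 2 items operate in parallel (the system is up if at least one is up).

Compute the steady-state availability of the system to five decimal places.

A(A) = MTBF/(MTBF+MTTR) = 14589/(14589+69.5) = 0.995259
A(B) = MTBF/(MTBF+MTTR) = 25618/(25618+27.2) = 0.998939
Parallel availability: 1 − (1 − 0.995259)(1 − 0.998939) = 0.99999

0.99999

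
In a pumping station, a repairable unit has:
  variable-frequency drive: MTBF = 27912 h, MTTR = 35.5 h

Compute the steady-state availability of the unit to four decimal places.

A(variable-frequency drive) = MTBF/(MTBF+MTTR) = 27912/(27912+35.5) = 0.9987

0.9987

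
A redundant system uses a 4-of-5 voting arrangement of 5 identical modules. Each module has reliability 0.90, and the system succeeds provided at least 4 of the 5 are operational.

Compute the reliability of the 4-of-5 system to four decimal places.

R = Σ_{i=4}^{5} C(5,i) p^i (1−p)^{5−i} with p = 0.90
C(5,4)·0.90^4·0.10^1 = 0.328050
C(5,5)·0.90^5·0.10^0 = 0.590490
Sum = 0.9185

0.9185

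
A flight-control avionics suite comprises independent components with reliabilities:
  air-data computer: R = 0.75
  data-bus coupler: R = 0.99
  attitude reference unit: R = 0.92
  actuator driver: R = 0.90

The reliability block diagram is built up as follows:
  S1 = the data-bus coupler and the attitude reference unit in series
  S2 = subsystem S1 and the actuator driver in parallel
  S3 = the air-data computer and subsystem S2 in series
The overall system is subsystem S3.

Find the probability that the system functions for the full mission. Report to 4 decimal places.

Series (data-bus coupler and attitude reference unit): 0.990000 × 0.920000 = 0.910800
Parallel ([0.910800] and actuator driver): 1 − (1 − 0.910800)(1 − 0.900000) = 0.991080
Series (air-data computer and [0.991080]): 0.750000 × 0.991080 = 0.7433

0.7433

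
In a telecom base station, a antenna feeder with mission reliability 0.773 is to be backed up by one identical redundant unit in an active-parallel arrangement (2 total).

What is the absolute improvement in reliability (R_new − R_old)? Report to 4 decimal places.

R_before = 0.773
R_after = 1 − (1 − 0.773)^2 = 0.9485
ΔR = 0.9485 − 0.773 = 0.1755

0.1755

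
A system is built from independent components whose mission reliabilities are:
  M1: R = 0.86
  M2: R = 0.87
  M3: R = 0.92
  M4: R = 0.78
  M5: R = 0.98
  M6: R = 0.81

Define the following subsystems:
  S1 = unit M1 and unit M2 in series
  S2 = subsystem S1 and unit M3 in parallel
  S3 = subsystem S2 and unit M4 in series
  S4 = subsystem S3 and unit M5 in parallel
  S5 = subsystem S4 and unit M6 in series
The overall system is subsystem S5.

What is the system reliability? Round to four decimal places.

0.8062

Series (M1 and M2): 0.860000 × 0.870000 = 0.748200
Parallel ([0.748200] and M3): 1 − (1 − 0.748200)(1 − 0.920000) = 0.979856
Series ([0.979856] and M4): 0.979856 × 0.780000 = 0.764288
Parallel ([0.764288] and M5): 1 − (1 − 0.764288)(1 − 0.980000) = 0.995286
Series ([0.995286] and M6): 0.995286 × 0.810000 = 0.8062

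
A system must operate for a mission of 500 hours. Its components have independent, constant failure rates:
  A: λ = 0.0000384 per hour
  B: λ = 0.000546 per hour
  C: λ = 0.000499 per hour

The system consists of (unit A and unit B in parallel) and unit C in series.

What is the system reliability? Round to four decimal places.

R(A) = exp(−0.0000384 × 500) = 0.980983
R(B) = exp(−0.000546 × 500) = 0.761093
R(C) = exp(−0.000499 × 500) = 0.779190
Parallel (A and B): 1 − (1 − 0.980983)(1 − 0.761093) = 0.995457
Series ([0.995457] and C): 0.995457 × 0.779190 = 0.7757

0.7757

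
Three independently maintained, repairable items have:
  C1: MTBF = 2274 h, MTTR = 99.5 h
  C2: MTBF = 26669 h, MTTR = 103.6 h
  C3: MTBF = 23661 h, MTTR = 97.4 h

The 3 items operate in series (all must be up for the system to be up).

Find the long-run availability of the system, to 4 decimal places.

A(C1) = MTBF/(MTBF+MTTR) = 2274/(2274+99.5) = 0.958079
A(C2) = MTBF/(MTBF+MTTR) = 26669/(26669+103.6) = 0.996130
A(C3) = MTBF/(MTBF+MTTR) = 23661/(23661+97.4) = 0.995900
Series availability: 0.958079 × 0.996130 × 0.995900 = 0.9505

0.9505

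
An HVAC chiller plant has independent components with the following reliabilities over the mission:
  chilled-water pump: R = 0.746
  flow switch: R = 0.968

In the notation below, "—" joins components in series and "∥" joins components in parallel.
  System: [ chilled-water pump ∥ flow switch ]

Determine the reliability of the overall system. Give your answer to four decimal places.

Parallel (chilled-water pump and flow switch): 1 − (1 − 0.746000)(1 − 0.968000) = 0.9919

0.9919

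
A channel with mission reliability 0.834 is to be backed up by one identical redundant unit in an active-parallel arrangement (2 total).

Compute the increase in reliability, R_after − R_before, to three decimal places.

R_before = 0.834
R_after = 1 − (1 − 0.834)^2 = 0.972
ΔR = 0.972 − 0.834 = 0.138

0.138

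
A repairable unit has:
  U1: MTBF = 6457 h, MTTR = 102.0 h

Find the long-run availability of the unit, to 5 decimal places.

A(U1) = MTBF/(MTBF+MTTR) = 6457/(6457+102.0) = 0.98445

0.98445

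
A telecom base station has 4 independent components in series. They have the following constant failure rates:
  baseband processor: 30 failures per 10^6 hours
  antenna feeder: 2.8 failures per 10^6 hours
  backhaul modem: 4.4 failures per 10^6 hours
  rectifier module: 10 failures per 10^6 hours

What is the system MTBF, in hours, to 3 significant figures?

21200

Series of exponential components: λ_sys = Σ λ_i
λ_sys = 0.000030 + 0.0000028 + 0.0000044 + 0.000010 = 4.7200e-05 /h
MTBF = 1 / λ_sys = 21200 h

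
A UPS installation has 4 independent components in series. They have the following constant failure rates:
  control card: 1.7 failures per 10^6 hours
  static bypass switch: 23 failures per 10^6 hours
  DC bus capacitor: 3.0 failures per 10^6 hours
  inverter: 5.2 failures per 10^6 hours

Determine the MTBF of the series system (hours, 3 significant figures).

30400

Series of exponential components: λ_sys = Σ λ_i
λ_sys = 0.0000017 + 0.000023 + 0.0000030 + 0.0000052 = 3.2900e-05 /h
MTBF = 1 / λ_sys = 30400 h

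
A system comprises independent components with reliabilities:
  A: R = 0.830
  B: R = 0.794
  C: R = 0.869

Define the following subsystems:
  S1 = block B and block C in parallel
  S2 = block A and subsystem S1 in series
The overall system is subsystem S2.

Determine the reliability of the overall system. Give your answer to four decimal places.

0.8076

Parallel (B and C): 1 − (1 − 0.794000)(1 − 0.869000) = 0.973014
Series (A and [0.973014]): 0.830000 × 0.973014 = 0.8076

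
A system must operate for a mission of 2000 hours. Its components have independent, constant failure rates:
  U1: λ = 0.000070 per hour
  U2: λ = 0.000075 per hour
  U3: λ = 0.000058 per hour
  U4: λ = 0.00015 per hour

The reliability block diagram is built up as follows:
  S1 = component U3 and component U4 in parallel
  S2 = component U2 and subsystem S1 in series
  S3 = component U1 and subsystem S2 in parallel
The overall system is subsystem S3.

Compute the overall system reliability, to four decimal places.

R(U1) = exp(−0.000070 × 2000) = 0.869358
R(U2) = exp(−0.000075 × 2000) = 0.860708
R(U3) = exp(−0.000058 × 2000) = 0.890475
R(U4) = exp(−0.00015 × 2000) = 0.740818
Parallel (U3 and U4): 1 − (1 − 0.890475)(1 − 0.740818) = 0.971613
Series (U2 and [0.971613]): 0.860708 × 0.971613 = 0.836275
Parallel (U1 and [0.836275]): 1 − (1 − 0.869358)(1 − 0.836275) = 0.9786

0.9786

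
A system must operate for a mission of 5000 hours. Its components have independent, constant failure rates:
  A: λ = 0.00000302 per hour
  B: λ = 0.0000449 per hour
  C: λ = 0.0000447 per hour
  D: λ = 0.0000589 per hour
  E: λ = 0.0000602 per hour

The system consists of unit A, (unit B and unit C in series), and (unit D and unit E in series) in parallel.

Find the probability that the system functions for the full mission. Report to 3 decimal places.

R(A) = exp(−0.00000302 × 5000) = 0.98501
R(B) = exp(−0.0000449 × 5000) = 0.79892
R(C) = exp(−0.0000447 × 5000) = 0.79971
R(D) = exp(−0.0000589 × 5000) = 0.74490
R(E) = exp(−0.0000602 × 5000) = 0.74008
Series (B and C): 0.79892 × 0.79971 = 0.63890
Series (D and E): 0.74490 × 0.74008 = 0.55129
Parallel (A, [0.63890], and [0.55129]): 1 − (1 − 0.98501)(1 − 0.63890)(1 − 0.55129) = 0.998

0.998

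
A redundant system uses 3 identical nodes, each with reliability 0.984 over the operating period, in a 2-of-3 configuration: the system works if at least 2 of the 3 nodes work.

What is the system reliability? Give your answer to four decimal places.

0.9992

R = Σ_{i=2}^{3} C(3,i) p^i (1−p)^{3−i} with p = 0.984
C(3,2)·0.984^2·0.016^1 = 0.046476
C(3,3)·0.984^3·0.016^0 = 0.952764
Sum = 0.9992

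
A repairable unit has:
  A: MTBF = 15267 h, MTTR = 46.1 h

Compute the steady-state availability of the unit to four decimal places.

0.9970

A(A) = MTBF/(MTBF+MTTR) = 15267/(15267+46.1) = 0.9970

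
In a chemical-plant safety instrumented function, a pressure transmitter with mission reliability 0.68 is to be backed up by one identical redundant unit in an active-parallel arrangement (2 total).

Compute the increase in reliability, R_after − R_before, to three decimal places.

0.218

R_before = 0.68
R_after = 1 − (1 − 0.68)^2 = 0.898
ΔR = 0.898 − 0.68 = 0.218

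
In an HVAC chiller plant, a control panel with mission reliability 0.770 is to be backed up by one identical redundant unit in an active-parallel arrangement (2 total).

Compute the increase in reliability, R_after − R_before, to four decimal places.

0.1771

R_before = 0.770
R_after = 1 − (1 − 0.770)^2 = 0.9471
ΔR = 0.9471 − 0.770 = 0.1771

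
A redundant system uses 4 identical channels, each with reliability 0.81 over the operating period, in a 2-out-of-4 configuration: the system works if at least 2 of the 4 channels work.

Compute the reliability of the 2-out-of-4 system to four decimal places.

R = Σ_{i=2}^{4} C(4,i) p^i (1−p)^{4−i} with p = 0.81
C(4,2)·0.81^2·0.19^2 = 0.142111
C(4,3)·0.81^3·0.19^1 = 0.403895
C(4,4)·0.81^4·0.19^0 = 0.430467
Sum = 0.9765

0.9765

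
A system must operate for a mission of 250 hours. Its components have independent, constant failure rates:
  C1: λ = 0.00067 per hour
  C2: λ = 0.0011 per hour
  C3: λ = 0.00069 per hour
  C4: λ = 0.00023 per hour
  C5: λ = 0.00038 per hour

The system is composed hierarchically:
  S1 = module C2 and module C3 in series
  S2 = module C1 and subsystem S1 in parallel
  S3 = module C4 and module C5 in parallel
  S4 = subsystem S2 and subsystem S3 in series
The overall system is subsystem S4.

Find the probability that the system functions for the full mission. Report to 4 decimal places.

0.9396

R(C1) = exp(−0.00067 × 250) = 0.845777
R(C2) = exp(−0.0011 × 250) = 0.759572
R(C3) = exp(−0.00069 × 250) = 0.841558
R(C4) = exp(−0.00023 × 250) = 0.944122
R(C5) = exp(−0.00038 × 250) = 0.909373
Series (C2 and C3): 0.759572 × 0.841558 = 0.639224
Parallel (C1 and [0.639224]): 1 − (1 − 0.845777)(1 − 0.639224) = 0.944360
Parallel (C4 and C5): 1 − (1 − 0.944122)(1 − 0.909373) = 0.994936
Series ([0.944360] and [0.994936]): 0.944360 × 0.994936 = 0.9396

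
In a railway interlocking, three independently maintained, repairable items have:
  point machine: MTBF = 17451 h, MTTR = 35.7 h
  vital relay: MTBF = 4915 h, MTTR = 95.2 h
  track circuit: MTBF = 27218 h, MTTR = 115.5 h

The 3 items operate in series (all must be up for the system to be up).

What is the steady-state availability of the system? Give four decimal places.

A(point machine) = MTBF/(MTBF+MTTR) = 17451/(17451+35.7) = 0.997958
A(vital relay) = MTBF/(MTBF+MTTR) = 4915/(4915+95.2) = 0.980999
A(track circuit) = MTBF/(MTBF+MTTR) = 27218/(27218+115.5) = 0.995774
Series availability: 0.997958 × 0.980999 × 0.995774 = 0.9749

0.9749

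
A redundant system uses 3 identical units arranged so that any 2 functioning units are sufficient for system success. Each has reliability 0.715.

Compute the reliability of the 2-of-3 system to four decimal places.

R = Σ_{i=2}^{3} C(3,i) p^i (1−p)^{3−i} with p = 0.715
C(3,2)·0.715^2·0.285^1 = 0.437097
C(3,3)·0.715^3·0.285^0 = 0.365526
Sum = 0.8026

0.8026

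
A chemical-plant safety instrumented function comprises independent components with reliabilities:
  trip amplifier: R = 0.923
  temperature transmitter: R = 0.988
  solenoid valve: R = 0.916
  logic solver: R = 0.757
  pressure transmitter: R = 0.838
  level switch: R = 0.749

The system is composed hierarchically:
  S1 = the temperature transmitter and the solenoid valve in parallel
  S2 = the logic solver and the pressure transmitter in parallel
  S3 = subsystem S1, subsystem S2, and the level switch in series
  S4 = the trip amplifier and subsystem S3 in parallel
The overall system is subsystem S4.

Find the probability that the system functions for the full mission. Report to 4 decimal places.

0.9783

Parallel (temperature transmitter and solenoid valve): 1 − (1 − 0.988000)(1 − 0.916000) = 0.998992
Parallel (logic solver and pressure transmitter): 1 − (1 − 0.757000)(1 − 0.838000) = 0.960634
Series ([0.998992], [0.960634], and level switch): 0.998992 × 0.960634 × 0.749000 = 0.718790
Parallel (trip amplifier and [0.718790]): 1 − (1 − 0.923000)(1 − 0.718790) = 0.9783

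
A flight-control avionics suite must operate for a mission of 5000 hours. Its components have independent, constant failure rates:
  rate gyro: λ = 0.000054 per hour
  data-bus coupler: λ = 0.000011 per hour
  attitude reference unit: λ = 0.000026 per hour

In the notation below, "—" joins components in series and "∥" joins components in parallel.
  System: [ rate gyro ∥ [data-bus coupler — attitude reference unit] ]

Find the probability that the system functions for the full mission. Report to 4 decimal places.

R(rate gyro) = exp(−0.000054 × 5000) = 0.763379
R(data-bus coupler) = exp(−0.000011 × 5000) = 0.946485
R(attitude reference unit) = exp(−0.000026 × 5000) = 0.878095
Series (data-bus coupler and attitude reference unit): 0.946485 × 0.878095 = 0.831104
Parallel (rate gyro and [0.831104]): 1 − (1 − 0.763379)(1 − 0.831104) = 0.9600

0.9600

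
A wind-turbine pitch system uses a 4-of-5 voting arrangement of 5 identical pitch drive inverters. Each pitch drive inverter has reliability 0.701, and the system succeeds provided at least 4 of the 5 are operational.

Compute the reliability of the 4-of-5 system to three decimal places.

R = Σ_{i=4}^{5} C(5,i) p^i (1−p)^{5−i} with p = 0.701
C(5,4)·0.701^4·0.299^1 = 0.36101
C(5,5)·0.701^5·0.299^0 = 0.16927
Sum = 0.530

0.530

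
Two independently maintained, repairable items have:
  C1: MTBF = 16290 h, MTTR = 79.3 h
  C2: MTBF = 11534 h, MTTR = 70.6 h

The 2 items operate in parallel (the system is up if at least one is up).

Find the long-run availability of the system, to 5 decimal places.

0.99997

A(C1) = MTBF/(MTBF+MTTR) = 16290/(16290+79.3) = 0.995156
A(C2) = MTBF/(MTBF+MTTR) = 11534/(11534+70.6) = 0.993916
Parallel availability: 1 − (1 − 0.995156)(1 − 0.993916) = 0.99997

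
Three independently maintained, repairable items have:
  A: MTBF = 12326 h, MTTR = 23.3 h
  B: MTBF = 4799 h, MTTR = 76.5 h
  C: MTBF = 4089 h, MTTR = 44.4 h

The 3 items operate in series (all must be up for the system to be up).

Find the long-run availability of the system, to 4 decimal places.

0.9719

A(A) = MTBF/(MTBF+MTTR) = 12326/(12326+23.3) = 0.998113
A(B) = MTBF/(MTBF+MTTR) = 4799/(4799+76.5) = 0.984309
A(C) = MTBF/(MTBF+MTTR) = 4089/(4089+44.4) = 0.989258
Series availability: 0.998113 × 0.984309 × 0.989258 = 0.9719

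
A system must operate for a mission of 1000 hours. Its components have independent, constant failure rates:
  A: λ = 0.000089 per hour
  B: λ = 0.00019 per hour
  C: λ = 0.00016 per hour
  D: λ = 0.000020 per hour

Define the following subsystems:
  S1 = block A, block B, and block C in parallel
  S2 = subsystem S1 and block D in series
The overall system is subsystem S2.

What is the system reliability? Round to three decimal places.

0.978

R(A) = exp(−0.000089 × 1000) = 0.91485
R(B) = exp(−0.00019 × 1000) = 0.82696
R(C) = exp(−0.00016 × 1000) = 0.85214
R(D) = exp(−0.000020 × 1000) = 0.98020
Parallel (A, B, and C): 1 − (1 − 0.91485)(1 − 0.82696)(1 − 0.85214) = 0.99782
Series ([0.99782] and D): 0.99782 × 0.98020 = 0.978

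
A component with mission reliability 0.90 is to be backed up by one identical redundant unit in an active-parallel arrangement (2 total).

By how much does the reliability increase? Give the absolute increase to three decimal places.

R_before = 0.90
R_after = 1 − (1 − 0.90)^2 = 0.990
ΔR = 0.990 − 0.90 = 0.090

0.090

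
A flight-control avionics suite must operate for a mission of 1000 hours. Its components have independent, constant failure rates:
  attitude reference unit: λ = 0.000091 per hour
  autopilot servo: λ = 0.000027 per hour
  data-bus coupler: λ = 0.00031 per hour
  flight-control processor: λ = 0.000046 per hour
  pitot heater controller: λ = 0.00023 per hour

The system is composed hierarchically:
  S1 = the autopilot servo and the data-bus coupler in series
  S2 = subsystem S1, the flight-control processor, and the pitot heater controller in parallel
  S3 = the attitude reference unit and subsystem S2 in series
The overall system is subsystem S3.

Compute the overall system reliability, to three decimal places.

R(attitude reference unit) = exp(−0.000091 × 1000) = 0.91302
R(autopilot servo) = exp(−0.000027 × 1000) = 0.97336
R(data-bus coupler) = exp(−0.00031 × 1000) = 0.73345
R(flight-control processor) = exp(−0.000046 × 1000) = 0.95504
R(pitot heater controller) = exp(−0.00023 × 1000) = 0.79453
Series (autopilot servo and data-bus coupler): 0.97336 × 0.73345 = 0.71391
Parallel ([0.71391], flight-control processor, and pitot heater controller): 1 − (1 − 0.71391)(1 − 0.95504)(1 − 0.79453) = 0.99736
Series (attitude reference unit and [0.99736]): 0.91302 × 0.99736 = 0.911

0.911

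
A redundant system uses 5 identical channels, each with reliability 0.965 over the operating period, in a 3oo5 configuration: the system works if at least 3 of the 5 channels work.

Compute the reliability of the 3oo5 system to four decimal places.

R = Σ_{i=3}^{5} C(5,i) p^i (1−p)^{5−i} with p = 0.965
C(5,3)·0.965^3·0.035^2 = 0.011008
C(5,4)·0.965^4·0.035^1 = 0.151757
C(5,5)·0.965^5·0.035^0 = 0.836829
Sum = 0.9996

0.9996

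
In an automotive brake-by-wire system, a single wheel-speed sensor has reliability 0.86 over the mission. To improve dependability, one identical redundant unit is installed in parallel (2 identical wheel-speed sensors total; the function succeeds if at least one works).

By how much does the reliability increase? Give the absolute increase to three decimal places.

R_before = 0.86
R_after = 1 − (1 − 0.86)^2 = 0.980
ΔR = 0.980 − 0.86 = 0.120

0.120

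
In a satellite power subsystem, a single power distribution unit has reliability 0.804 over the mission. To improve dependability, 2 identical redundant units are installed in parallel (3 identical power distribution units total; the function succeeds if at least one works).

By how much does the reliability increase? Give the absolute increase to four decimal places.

R_before = 0.804
R_after = 1 − (1 − 0.804)^3 = 0.9925
ΔR = 0.9925 − 0.804 = 0.1885

0.1885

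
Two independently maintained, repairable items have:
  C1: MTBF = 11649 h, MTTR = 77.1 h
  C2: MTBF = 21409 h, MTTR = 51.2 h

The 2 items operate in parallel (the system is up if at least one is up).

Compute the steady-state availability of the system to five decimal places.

A(C1) = MTBF/(MTBF+MTTR) = 11649/(11649+77.1) = 0.993425
A(C2) = MTBF/(MTBF+MTTR) = 21409/(21409+51.2) = 0.997614
Parallel availability: 1 − (1 − 0.993425)(1 − 0.997614) = 0.99998

0.99998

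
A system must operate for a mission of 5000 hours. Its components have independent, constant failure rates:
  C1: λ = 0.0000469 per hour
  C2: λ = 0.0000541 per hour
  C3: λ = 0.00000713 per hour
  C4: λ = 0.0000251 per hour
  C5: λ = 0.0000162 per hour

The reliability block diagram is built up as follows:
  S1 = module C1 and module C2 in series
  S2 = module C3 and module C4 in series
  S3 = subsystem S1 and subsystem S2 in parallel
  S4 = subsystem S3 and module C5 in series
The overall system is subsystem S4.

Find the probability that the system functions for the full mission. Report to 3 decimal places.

R(C1) = exp(−0.0000469 × 5000) = 0.79097
R(C2) = exp(−0.0000541 × 5000) = 0.76300
R(C3) = exp(−0.00000713 × 5000) = 0.96498
R(C4) = exp(−0.0000251 × 5000) = 0.88206
R(C5) = exp(−0.0000162 × 5000) = 0.92219
Series (C1 and C2): 0.79097 × 0.76300 = 0.60351
Series (C3 and C4): 0.96498 × 0.88206 = 0.85117
Parallel ([0.60351] and [0.85117]): 1 − (1 − 0.60351)(1 − 0.85117) = 0.94099
Series ([0.94099] and C5): 0.94099 × 0.92219 = 0.868

0.868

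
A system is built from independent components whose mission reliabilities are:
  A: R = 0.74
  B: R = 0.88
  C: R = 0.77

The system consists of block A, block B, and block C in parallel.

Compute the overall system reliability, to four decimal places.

0.9928

Parallel (A, B, and C): 1 − (1 − 0.740000)(1 − 0.880000)(1 − 0.770000) = 0.9928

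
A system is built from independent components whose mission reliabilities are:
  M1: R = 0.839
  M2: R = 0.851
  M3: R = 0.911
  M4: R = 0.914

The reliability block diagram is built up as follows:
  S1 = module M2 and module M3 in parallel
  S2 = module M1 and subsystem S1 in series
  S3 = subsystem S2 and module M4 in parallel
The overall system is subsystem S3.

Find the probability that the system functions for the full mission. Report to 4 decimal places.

0.9852

Parallel (M2 and M3): 1 − (1 − 0.851000)(1 − 0.911000) = 0.986739
Series (M1 and [0.986739]): 0.839000 × 0.986739 = 0.827874
Parallel ([0.827874] and M4): 1 − (1 − 0.827874)(1 − 0.914000) = 0.9852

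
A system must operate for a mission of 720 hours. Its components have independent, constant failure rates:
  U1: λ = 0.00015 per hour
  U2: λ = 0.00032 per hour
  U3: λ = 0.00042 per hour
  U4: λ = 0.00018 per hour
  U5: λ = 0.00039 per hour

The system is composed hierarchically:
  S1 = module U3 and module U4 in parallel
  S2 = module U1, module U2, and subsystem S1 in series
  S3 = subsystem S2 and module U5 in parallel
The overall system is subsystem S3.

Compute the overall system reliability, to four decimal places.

0.9242

R(U1) = exp(−0.00015 × 720) = 0.897628
R(U2) = exp(−0.00032 × 720) = 0.794216
R(U3) = exp(−0.00042 × 720) = 0.739042
R(U4) = exp(−0.00018 × 720) = 0.878447
R(U5) = exp(−0.00039 × 720) = 0.755179
Parallel (U3 and U4): 1 − (1 − 0.739042)(1 − 0.878447) = 0.968280
Series (U1, U2, and [0.968280]): 0.897628 × 0.794216 × 0.968280 = 0.690297
Parallel ([0.690297] and U5): 1 − (1 − 0.690297)(1 − 0.755179) = 0.9242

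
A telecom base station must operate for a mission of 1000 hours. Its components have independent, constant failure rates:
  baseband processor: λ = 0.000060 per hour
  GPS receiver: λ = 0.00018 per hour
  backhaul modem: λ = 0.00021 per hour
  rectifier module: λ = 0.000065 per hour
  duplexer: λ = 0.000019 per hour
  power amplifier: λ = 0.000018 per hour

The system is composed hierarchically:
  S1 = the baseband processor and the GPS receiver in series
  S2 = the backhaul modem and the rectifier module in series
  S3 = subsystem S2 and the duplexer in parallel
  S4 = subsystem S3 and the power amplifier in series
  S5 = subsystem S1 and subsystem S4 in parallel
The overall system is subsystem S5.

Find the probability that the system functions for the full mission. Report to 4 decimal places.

R(baseband processor) = exp(−0.000060 × 1000) = 0.941765
R(GPS receiver) = exp(−0.00018 × 1000) = 0.835270
R(backhaul modem) = exp(−0.00021 × 1000) = 0.810584
R(rectifier module) = exp(−0.000065 × 1000) = 0.937067
R(duplexer) = exp(−0.000019 × 1000) = 0.981179
R(power amplifier) = exp(−0.000018 × 1000) = 0.982161
Series (baseband processor and GPS receiver): 0.941765 × 0.835270 = 0.786628
Series (backhaul modem and rectifier module): 0.810584 × 0.937067 = 0.759572
Parallel ([0.759572] and duplexer): 1 − (1 − 0.759572)(1 − 0.981179) = 0.995475
Series ([0.995475] and power amplifier): 0.995475 × 0.982161 = 0.977717
Parallel ([0.786628] and [0.977717]): 1 − (1 − 0.786628)(1 − 0.977717) = 0.9952

0.9952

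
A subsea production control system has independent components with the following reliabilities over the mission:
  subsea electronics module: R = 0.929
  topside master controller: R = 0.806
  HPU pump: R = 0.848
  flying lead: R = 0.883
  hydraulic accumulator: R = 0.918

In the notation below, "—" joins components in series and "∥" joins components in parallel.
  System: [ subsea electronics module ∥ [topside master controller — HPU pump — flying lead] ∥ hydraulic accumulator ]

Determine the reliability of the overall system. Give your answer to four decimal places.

Series (topside master controller, HPU pump, and flying lead): 0.806000 × 0.848000 × 0.883000 = 0.603520
Parallel (subsea electronics module, [0.603520], and hydraulic accumulator): 1 − (1 − 0.929000)(1 − 0.603520)(1 − 0.918000) = 0.9977

0.9977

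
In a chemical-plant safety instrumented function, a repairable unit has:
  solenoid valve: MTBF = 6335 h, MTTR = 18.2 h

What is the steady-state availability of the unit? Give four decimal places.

A(solenoid valve) = MTBF/(MTBF+MTTR) = 6335/(6335+18.2) = 0.9971

0.9971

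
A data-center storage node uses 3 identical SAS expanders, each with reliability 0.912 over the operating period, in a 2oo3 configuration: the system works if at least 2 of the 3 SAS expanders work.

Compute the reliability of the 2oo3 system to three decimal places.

0.978

R = Σ_{i=2}^{3} C(3,i) p^i (1−p)^{3−i} with p = 0.912
C(3,2)·0.912^2·0.088^1 = 0.21958
C(3,3)·0.912^3·0.088^0 = 0.75855
Sum = 0.978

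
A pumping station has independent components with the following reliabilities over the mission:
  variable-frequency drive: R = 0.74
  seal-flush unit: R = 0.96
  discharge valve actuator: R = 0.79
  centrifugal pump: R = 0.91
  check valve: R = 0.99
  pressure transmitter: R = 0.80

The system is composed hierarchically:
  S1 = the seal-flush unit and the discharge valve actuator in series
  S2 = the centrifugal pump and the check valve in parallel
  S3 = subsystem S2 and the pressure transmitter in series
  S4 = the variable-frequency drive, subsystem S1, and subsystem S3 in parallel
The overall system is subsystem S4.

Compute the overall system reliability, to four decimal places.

0.9874

Series (seal-flush unit and discharge valve actuator): 0.960000 × 0.790000 = 0.758400
Parallel (centrifugal pump and check valve): 1 − (1 − 0.910000)(1 − 0.990000) = 0.999100
Series ([0.999100] and pressure transmitter): 0.999100 × 0.800000 = 0.799280
Parallel (variable-frequency drive, [0.758400], and [0.799280]): 1 − (1 − 0.740000)(1 − 0.758400)(1 − 0.799280) = 0.9874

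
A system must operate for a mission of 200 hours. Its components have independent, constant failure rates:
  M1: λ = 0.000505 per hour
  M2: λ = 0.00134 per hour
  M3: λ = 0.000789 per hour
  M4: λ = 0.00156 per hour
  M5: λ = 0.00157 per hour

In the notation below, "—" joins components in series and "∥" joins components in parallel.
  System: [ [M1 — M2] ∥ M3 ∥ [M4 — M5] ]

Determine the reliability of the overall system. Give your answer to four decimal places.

0.9790

R(M1) = exp(−0.000505 × 200) = 0.903933
R(M2) = exp(−0.00134 × 200) = 0.764908
R(M3) = exp(−0.000789 × 200) = 0.854021
R(M4) = exp(−0.00156 × 200) = 0.731982
R(M5) = exp(−0.00157 × 200) = 0.730519
Series (M1 and M2): 0.903933 × 0.764908 = 0.691426
Series (M4 and M5): 0.731982 × 0.730519 = 0.534727
Parallel ([0.691426], M3, and [0.534727]): 1 − (1 − 0.691426)(1 − 0.854021)(1 − 0.534727) = 0.9790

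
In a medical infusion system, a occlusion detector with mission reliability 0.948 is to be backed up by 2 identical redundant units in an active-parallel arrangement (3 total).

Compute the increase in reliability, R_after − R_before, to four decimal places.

0.0519

R_before = 0.948
R_after = 1 − (1 − 0.948)^3 = 0.9999
ΔR = 0.9999 − 0.948 = 0.0519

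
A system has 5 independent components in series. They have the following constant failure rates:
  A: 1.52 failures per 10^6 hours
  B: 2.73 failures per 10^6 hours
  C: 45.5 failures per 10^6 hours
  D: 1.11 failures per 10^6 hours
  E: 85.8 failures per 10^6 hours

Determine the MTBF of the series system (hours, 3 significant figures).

Series of exponential components: λ_sys = Σ λ_i
λ_sys = 0.00000152 + 0.00000273 + 0.0000455 + 0.00000111 + 0.0000858 = 1.3666e-04 /h
MTBF = 1 / λ_sys = 7320 h

7320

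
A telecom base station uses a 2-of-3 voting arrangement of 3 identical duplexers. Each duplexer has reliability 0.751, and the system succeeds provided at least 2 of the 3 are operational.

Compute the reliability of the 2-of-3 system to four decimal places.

R = Σ_{i=2}^{3} C(3,i) p^i (1−p)^{3−i} with p = 0.751
C(3,2)·0.751^2·0.249^1 = 0.421309
C(3,3)·0.751^3·0.249^0 = 0.423565
Sum = 0.8449

0.8449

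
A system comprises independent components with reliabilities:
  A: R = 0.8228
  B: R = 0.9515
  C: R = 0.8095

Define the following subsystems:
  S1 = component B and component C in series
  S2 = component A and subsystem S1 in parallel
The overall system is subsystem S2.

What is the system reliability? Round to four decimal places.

0.9593

Series (B and C): 0.951500 × 0.809500 = 0.770239
Parallel (A and [0.770239]): 1 − (1 − 0.822800)(1 − 0.770239) = 0.9593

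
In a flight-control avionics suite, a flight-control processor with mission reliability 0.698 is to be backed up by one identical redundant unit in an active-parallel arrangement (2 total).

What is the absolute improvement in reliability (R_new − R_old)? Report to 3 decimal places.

0.211

R_before = 0.698
R_after = 1 − (1 − 0.698)^2 = 0.909
ΔR = 0.909 − 0.698 = 0.211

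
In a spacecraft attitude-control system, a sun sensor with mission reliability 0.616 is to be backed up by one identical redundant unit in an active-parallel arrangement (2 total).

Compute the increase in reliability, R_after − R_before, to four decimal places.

R_before = 0.616
R_after = 1 − (1 − 0.616)^2 = 0.8525
ΔR = 0.8525 − 0.616 = 0.2365

0.2365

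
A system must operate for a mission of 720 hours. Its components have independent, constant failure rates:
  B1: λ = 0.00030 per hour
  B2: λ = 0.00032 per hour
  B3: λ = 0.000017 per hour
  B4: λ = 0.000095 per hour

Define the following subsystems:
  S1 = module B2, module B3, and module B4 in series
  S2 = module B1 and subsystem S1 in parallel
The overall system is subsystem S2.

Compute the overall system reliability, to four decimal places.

0.9481

R(B1) = exp(−0.00030 × 720) = 0.805735
R(B2) = exp(−0.00032 × 720) = 0.794216
R(B3) = exp(−0.000017 × 720) = 0.987835
R(B4) = exp(−0.000095 × 720) = 0.933887
Series (B2, B3, and B4): 0.794216 × 0.987835 × 0.933887 = 0.732685
Parallel (B1 and [0.732685]): 1 − (1 − 0.805735)(1 − 0.732685) = 0.9481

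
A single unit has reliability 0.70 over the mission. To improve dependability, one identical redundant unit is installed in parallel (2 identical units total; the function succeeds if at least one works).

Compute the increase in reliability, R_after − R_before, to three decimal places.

R_before = 0.70
R_after = 1 − (1 − 0.70)^2 = 0.910
ΔR = 0.910 − 0.70 = 0.210

0.210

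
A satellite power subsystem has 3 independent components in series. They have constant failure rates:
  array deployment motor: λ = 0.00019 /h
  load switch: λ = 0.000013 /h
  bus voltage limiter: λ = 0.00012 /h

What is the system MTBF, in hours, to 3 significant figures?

Series of exponential components: λ_sys = Σ λ_i
λ_sys = 0.00019 + 0.000013 + 0.00012 = 3.2300e-04 /h
MTBF = 1 / λ_sys = 3100 h

3100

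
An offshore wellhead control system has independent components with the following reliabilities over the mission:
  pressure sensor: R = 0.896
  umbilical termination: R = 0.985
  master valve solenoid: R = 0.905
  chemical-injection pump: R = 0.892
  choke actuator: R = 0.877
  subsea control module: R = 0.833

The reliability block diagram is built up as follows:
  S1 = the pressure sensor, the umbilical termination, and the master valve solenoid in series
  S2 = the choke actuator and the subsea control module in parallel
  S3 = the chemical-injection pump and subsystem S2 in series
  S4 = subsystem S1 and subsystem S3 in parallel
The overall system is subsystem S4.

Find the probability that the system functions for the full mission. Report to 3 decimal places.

0.975

Series (pressure sensor, umbilical termination, and master valve solenoid): 0.89600 × 0.98500 × 0.90500 = 0.79872
Parallel (choke actuator and subsea control module): 1 − (1 − 0.87700)(1 − 0.83300) = 0.97946
Series (chemical-injection pump and [0.97946]): 0.89200 × 0.97946 = 0.87368
Parallel ([0.79872] and [0.87368]): 1 − (1 − 0.79872)(1 − 0.87368) = 0.975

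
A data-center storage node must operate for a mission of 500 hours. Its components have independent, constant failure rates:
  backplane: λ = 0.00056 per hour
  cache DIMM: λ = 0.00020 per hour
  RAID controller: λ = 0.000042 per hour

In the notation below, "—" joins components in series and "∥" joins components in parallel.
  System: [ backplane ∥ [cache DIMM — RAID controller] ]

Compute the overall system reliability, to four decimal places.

R(backplane) = exp(−0.00056 × 500) = 0.755784
R(cache DIMM) = exp(−0.00020 × 500) = 0.904837
R(RAID controller) = exp(−0.000042 × 500) = 0.979219
Series (cache DIMM and RAID controller): 0.904837 × 0.979219 = 0.886034
Parallel (backplane and [0.886034]): 1 − (1 − 0.755784)(1 − 0.886034) = 0.9722

0.9722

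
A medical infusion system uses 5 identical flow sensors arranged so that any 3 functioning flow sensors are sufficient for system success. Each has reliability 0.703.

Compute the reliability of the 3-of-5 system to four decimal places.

R = Σ_{i=3}^{5} C(5,i) p^i (1−p)^{5−i} with p = 0.703
C(5,3)·0.703^3·0.297^2 = 0.306464
C(5,4)·0.703^4·0.297^1 = 0.362700
C(5,5)·0.703^5·0.297^0 = 0.171703
Sum = 0.8409

0.8409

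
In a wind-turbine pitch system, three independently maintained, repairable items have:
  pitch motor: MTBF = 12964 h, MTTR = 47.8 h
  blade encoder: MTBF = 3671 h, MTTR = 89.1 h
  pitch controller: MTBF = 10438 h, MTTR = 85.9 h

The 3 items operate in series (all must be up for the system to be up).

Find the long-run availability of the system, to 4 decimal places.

0.9648

A(pitch motor) = MTBF/(MTBF+MTTR) = 12964/(12964+47.8) = 0.996326
A(blade encoder) = MTBF/(MTBF+MTTR) = 3671/(3671+89.1) = 0.976304
A(pitch controller) = MTBF/(MTBF+MTTR) = 10438/(10438+85.9) = 0.991838
Series availability: 0.996326 × 0.976304 × 0.991838 = 0.9648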